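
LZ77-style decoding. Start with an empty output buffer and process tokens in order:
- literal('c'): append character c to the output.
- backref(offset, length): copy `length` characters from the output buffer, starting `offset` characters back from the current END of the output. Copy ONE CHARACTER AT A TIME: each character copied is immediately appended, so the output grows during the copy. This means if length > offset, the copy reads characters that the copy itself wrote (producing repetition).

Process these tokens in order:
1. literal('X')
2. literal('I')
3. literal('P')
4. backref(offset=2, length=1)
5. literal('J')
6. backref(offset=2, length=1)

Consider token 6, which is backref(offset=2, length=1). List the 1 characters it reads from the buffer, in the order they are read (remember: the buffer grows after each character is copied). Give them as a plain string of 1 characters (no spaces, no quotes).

Answer: I

Derivation:
Token 1: literal('X'). Output: "X"
Token 2: literal('I'). Output: "XI"
Token 3: literal('P'). Output: "XIP"
Token 4: backref(off=2, len=1). Copied 'I' from pos 1. Output: "XIPI"
Token 5: literal('J'). Output: "XIPIJ"
Token 6: backref(off=2, len=1). Buffer before: "XIPIJ" (len 5)
  byte 1: read out[3]='I', append. Buffer now: "XIPIJI"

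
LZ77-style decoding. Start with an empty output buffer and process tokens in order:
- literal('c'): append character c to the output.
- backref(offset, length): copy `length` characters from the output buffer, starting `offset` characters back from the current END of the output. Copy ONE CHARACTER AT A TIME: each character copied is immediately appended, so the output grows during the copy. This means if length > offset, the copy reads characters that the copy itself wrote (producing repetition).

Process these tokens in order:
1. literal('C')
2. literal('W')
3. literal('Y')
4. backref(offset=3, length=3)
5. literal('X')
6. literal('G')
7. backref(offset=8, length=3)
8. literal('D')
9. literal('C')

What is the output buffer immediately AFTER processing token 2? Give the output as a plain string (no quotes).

Token 1: literal('C'). Output: "C"
Token 2: literal('W'). Output: "CW"

Answer: CW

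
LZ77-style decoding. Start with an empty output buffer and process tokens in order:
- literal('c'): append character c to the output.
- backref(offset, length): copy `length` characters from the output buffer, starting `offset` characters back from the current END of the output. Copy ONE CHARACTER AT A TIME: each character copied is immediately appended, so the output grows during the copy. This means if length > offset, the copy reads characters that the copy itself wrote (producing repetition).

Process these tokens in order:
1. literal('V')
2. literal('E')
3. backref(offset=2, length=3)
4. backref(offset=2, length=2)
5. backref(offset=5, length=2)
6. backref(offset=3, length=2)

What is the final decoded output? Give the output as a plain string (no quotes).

Answer: VEVEVEVVEVV

Derivation:
Token 1: literal('V'). Output: "V"
Token 2: literal('E'). Output: "VE"
Token 3: backref(off=2, len=3) (overlapping!). Copied 'VEV' from pos 0. Output: "VEVEV"
Token 4: backref(off=2, len=2). Copied 'EV' from pos 3. Output: "VEVEVEV"
Token 5: backref(off=5, len=2). Copied 'VE' from pos 2. Output: "VEVEVEVVE"
Token 6: backref(off=3, len=2). Copied 'VV' from pos 6. Output: "VEVEVEVVEVV"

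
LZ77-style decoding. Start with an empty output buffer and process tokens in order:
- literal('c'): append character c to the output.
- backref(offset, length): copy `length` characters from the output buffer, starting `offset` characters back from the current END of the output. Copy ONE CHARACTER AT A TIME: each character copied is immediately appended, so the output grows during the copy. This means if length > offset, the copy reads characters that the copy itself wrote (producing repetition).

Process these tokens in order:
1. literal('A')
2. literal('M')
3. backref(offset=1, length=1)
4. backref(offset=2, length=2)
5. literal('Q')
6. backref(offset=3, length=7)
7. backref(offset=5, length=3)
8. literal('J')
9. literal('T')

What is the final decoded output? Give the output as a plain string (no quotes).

Answer: AMMMMQMMQMMQMQMMJT

Derivation:
Token 1: literal('A'). Output: "A"
Token 2: literal('M'). Output: "AM"
Token 3: backref(off=1, len=1). Copied 'M' from pos 1. Output: "AMM"
Token 4: backref(off=2, len=2). Copied 'MM' from pos 1. Output: "AMMMM"
Token 5: literal('Q'). Output: "AMMMMQ"
Token 6: backref(off=3, len=7) (overlapping!). Copied 'MMQMMQM' from pos 3. Output: "AMMMMQMMQMMQM"
Token 7: backref(off=5, len=3). Copied 'QMM' from pos 8. Output: "AMMMMQMMQMMQMQMM"
Token 8: literal('J'). Output: "AMMMMQMMQMMQMQMMJ"
Token 9: literal('T'). Output: "AMMMMQMMQMMQMQMMJT"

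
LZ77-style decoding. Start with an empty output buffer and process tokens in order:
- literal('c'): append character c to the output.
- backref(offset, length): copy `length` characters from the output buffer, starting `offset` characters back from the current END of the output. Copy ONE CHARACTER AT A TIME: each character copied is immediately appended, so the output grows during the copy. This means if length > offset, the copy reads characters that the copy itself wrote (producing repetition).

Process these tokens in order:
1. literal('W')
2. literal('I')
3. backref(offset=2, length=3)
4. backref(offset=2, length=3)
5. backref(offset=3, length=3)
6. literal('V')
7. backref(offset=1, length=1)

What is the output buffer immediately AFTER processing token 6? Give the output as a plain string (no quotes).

Answer: WIWIWIWIIWIV

Derivation:
Token 1: literal('W'). Output: "W"
Token 2: literal('I'). Output: "WI"
Token 3: backref(off=2, len=3) (overlapping!). Copied 'WIW' from pos 0. Output: "WIWIW"
Token 4: backref(off=2, len=3) (overlapping!). Copied 'IWI' from pos 3. Output: "WIWIWIWI"
Token 5: backref(off=3, len=3). Copied 'IWI' from pos 5. Output: "WIWIWIWIIWI"
Token 6: literal('V'). Output: "WIWIWIWIIWIV"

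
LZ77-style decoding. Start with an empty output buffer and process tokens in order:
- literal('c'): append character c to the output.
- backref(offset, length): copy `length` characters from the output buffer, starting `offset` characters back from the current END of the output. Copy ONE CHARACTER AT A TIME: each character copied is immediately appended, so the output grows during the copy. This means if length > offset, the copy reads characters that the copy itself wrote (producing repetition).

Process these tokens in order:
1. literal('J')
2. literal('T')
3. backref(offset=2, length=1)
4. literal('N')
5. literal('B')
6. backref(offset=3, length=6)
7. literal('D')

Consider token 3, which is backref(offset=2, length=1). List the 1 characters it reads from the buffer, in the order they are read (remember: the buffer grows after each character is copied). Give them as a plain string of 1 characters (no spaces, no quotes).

Answer: J

Derivation:
Token 1: literal('J'). Output: "J"
Token 2: literal('T'). Output: "JT"
Token 3: backref(off=2, len=1). Buffer before: "JT" (len 2)
  byte 1: read out[0]='J', append. Buffer now: "JTJ"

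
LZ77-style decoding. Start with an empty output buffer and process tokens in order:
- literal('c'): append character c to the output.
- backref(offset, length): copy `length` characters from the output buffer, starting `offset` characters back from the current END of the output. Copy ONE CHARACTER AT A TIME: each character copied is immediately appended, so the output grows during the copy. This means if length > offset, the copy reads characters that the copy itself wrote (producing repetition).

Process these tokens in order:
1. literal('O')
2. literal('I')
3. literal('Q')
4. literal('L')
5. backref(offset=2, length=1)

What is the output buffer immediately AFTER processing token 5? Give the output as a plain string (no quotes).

Answer: OIQLQ

Derivation:
Token 1: literal('O'). Output: "O"
Token 2: literal('I'). Output: "OI"
Token 3: literal('Q'). Output: "OIQ"
Token 4: literal('L'). Output: "OIQL"
Token 5: backref(off=2, len=1). Copied 'Q' from pos 2. Output: "OIQLQ"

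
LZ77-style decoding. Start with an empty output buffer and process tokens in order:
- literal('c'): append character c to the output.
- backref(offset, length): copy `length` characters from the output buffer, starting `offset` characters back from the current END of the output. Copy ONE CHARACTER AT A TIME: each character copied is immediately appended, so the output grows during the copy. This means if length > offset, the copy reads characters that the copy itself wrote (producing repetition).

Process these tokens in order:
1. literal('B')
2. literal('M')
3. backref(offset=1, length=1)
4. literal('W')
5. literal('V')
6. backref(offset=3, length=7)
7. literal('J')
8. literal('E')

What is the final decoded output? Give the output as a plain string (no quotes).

Answer: BMMWVMWVMWVMJE

Derivation:
Token 1: literal('B'). Output: "B"
Token 2: literal('M'). Output: "BM"
Token 3: backref(off=1, len=1). Copied 'M' from pos 1. Output: "BMM"
Token 4: literal('W'). Output: "BMMW"
Token 5: literal('V'). Output: "BMMWV"
Token 6: backref(off=3, len=7) (overlapping!). Copied 'MWVMWVM' from pos 2. Output: "BMMWVMWVMWVM"
Token 7: literal('J'). Output: "BMMWVMWVMWVMJ"
Token 8: literal('E'). Output: "BMMWVMWVMWVMJE"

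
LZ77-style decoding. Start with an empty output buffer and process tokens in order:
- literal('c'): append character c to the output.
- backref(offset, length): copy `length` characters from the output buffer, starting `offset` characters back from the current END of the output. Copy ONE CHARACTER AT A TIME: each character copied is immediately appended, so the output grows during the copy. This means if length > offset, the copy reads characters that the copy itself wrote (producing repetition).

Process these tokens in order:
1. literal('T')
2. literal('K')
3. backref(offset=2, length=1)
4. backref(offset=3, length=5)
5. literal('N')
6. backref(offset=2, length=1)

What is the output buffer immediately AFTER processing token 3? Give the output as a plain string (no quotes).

Token 1: literal('T'). Output: "T"
Token 2: literal('K'). Output: "TK"
Token 3: backref(off=2, len=1). Copied 'T' from pos 0. Output: "TKT"

Answer: TKT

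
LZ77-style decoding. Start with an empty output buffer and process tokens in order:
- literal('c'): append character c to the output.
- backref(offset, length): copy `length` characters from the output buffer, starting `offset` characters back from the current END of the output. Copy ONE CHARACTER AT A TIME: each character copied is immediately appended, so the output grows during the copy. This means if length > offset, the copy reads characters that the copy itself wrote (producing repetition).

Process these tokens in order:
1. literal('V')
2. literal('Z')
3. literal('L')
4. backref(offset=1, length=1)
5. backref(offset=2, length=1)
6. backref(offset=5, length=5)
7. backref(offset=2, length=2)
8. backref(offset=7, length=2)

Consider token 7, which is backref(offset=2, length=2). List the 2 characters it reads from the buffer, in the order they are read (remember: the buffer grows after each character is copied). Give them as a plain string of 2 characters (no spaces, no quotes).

Token 1: literal('V'). Output: "V"
Token 2: literal('Z'). Output: "VZ"
Token 3: literal('L'). Output: "VZL"
Token 4: backref(off=1, len=1). Copied 'L' from pos 2. Output: "VZLL"
Token 5: backref(off=2, len=1). Copied 'L' from pos 2. Output: "VZLLL"
Token 6: backref(off=5, len=5). Copied 'VZLLL' from pos 0. Output: "VZLLLVZLLL"
Token 7: backref(off=2, len=2). Buffer before: "VZLLLVZLLL" (len 10)
  byte 1: read out[8]='L', append. Buffer now: "VZLLLVZLLLL"
  byte 2: read out[9]='L', append. Buffer now: "VZLLLVZLLLLL"

Answer: LL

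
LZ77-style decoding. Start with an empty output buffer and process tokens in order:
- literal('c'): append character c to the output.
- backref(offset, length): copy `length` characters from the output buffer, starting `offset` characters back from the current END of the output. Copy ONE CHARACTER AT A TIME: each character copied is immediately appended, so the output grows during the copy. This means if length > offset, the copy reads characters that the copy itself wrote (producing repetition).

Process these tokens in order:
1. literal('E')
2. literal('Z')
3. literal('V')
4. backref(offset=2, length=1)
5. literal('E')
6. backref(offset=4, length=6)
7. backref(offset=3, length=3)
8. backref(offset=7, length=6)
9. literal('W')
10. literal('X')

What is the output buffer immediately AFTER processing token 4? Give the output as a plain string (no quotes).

Answer: EZVZ

Derivation:
Token 1: literal('E'). Output: "E"
Token 2: literal('Z'). Output: "EZ"
Token 3: literal('V'). Output: "EZV"
Token 4: backref(off=2, len=1). Copied 'Z' from pos 1. Output: "EZVZ"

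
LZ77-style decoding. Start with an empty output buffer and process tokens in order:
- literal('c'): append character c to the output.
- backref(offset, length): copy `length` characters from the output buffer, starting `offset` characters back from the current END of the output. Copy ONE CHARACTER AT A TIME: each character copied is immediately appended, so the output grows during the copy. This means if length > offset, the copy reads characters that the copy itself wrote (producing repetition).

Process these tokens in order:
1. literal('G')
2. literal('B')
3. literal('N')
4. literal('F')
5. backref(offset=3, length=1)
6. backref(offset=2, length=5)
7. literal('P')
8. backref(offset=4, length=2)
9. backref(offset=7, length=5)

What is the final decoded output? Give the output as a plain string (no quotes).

Answer: GBNFBFBFBFPFBBFBFP

Derivation:
Token 1: literal('G'). Output: "G"
Token 2: literal('B'). Output: "GB"
Token 3: literal('N'). Output: "GBN"
Token 4: literal('F'). Output: "GBNF"
Token 5: backref(off=3, len=1). Copied 'B' from pos 1. Output: "GBNFB"
Token 6: backref(off=2, len=5) (overlapping!). Copied 'FBFBF' from pos 3. Output: "GBNFBFBFBF"
Token 7: literal('P'). Output: "GBNFBFBFBFP"
Token 8: backref(off=4, len=2). Copied 'FB' from pos 7. Output: "GBNFBFBFBFPFB"
Token 9: backref(off=7, len=5). Copied 'BFBFP' from pos 6. Output: "GBNFBFBFBFPFBBFBFP"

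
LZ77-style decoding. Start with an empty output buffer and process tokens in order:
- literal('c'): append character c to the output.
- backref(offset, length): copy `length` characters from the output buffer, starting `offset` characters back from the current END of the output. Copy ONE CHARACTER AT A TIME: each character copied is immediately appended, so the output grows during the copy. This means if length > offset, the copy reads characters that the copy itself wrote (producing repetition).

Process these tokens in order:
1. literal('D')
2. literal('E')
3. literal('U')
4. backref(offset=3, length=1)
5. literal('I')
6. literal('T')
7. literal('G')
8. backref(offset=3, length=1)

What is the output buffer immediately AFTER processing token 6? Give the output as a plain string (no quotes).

Token 1: literal('D'). Output: "D"
Token 2: literal('E'). Output: "DE"
Token 3: literal('U'). Output: "DEU"
Token 4: backref(off=3, len=1). Copied 'D' from pos 0. Output: "DEUD"
Token 5: literal('I'). Output: "DEUDI"
Token 6: literal('T'). Output: "DEUDIT"

Answer: DEUDIT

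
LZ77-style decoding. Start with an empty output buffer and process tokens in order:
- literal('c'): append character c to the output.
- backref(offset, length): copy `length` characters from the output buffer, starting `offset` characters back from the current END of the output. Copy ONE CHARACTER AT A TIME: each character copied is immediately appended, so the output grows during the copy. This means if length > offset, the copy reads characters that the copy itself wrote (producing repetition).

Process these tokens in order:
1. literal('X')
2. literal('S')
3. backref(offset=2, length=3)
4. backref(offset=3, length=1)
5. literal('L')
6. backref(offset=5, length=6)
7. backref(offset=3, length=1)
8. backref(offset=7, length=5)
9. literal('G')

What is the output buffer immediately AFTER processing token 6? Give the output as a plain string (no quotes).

Answer: XSXSXXLXSXXLX

Derivation:
Token 1: literal('X'). Output: "X"
Token 2: literal('S'). Output: "XS"
Token 3: backref(off=2, len=3) (overlapping!). Copied 'XSX' from pos 0. Output: "XSXSX"
Token 4: backref(off=3, len=1). Copied 'X' from pos 2. Output: "XSXSXX"
Token 5: literal('L'). Output: "XSXSXXL"
Token 6: backref(off=5, len=6) (overlapping!). Copied 'XSXXLX' from pos 2. Output: "XSXSXXLXSXXLX"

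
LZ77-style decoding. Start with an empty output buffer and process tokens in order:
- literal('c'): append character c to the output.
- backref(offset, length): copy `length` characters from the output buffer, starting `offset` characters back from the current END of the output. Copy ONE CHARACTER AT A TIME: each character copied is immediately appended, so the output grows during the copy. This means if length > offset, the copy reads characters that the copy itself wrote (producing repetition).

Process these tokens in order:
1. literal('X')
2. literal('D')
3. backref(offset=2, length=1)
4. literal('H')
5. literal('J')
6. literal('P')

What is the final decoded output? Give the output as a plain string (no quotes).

Answer: XDXHJP

Derivation:
Token 1: literal('X'). Output: "X"
Token 2: literal('D'). Output: "XD"
Token 3: backref(off=2, len=1). Copied 'X' from pos 0. Output: "XDX"
Token 4: literal('H'). Output: "XDXH"
Token 5: literal('J'). Output: "XDXHJ"
Token 6: literal('P'). Output: "XDXHJP"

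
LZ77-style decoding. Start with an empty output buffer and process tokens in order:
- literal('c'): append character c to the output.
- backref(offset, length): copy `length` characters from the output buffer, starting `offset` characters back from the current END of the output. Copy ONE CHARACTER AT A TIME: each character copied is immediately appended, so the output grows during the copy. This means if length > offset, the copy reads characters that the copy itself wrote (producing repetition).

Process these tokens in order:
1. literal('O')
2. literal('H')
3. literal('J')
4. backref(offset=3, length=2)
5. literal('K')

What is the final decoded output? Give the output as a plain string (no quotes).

Token 1: literal('O'). Output: "O"
Token 2: literal('H'). Output: "OH"
Token 3: literal('J'). Output: "OHJ"
Token 4: backref(off=3, len=2). Copied 'OH' from pos 0. Output: "OHJOH"
Token 5: literal('K'). Output: "OHJOHK"

Answer: OHJOHK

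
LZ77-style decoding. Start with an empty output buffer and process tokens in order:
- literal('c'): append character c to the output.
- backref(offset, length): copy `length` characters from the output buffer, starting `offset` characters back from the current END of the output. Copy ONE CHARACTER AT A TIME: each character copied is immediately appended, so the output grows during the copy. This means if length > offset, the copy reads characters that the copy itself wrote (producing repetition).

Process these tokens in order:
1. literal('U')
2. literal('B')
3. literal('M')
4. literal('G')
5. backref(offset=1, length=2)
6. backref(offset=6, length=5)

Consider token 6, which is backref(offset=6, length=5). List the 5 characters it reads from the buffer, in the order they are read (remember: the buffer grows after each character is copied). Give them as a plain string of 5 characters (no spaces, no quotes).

Token 1: literal('U'). Output: "U"
Token 2: literal('B'). Output: "UB"
Token 3: literal('M'). Output: "UBM"
Token 4: literal('G'). Output: "UBMG"
Token 5: backref(off=1, len=2) (overlapping!). Copied 'GG' from pos 3. Output: "UBMGGG"
Token 6: backref(off=6, len=5). Buffer before: "UBMGGG" (len 6)
  byte 1: read out[0]='U', append. Buffer now: "UBMGGGU"
  byte 2: read out[1]='B', append. Buffer now: "UBMGGGUB"
  byte 3: read out[2]='M', append. Buffer now: "UBMGGGUBM"
  byte 4: read out[3]='G', append. Buffer now: "UBMGGGUBMG"
  byte 5: read out[4]='G', append. Buffer now: "UBMGGGUBMGG"

Answer: UBMGG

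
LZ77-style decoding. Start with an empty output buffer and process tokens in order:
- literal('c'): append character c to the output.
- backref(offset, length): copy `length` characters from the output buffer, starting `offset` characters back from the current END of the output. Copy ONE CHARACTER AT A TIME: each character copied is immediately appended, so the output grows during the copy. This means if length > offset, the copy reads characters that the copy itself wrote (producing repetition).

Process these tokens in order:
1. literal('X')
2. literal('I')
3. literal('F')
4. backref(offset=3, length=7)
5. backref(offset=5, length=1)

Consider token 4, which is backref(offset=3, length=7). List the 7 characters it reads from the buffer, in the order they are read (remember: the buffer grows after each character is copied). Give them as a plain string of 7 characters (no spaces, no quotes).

Answer: XIFXIFX

Derivation:
Token 1: literal('X'). Output: "X"
Token 2: literal('I'). Output: "XI"
Token 3: literal('F'). Output: "XIF"
Token 4: backref(off=3, len=7). Buffer before: "XIF" (len 3)
  byte 1: read out[0]='X', append. Buffer now: "XIFX"
  byte 2: read out[1]='I', append. Buffer now: "XIFXI"
  byte 3: read out[2]='F', append. Buffer now: "XIFXIF"
  byte 4: read out[3]='X', append. Buffer now: "XIFXIFX"
  byte 5: read out[4]='I', append. Buffer now: "XIFXIFXI"
  byte 6: read out[5]='F', append. Buffer now: "XIFXIFXIF"
  byte 7: read out[6]='X', append. Buffer now: "XIFXIFXIFX"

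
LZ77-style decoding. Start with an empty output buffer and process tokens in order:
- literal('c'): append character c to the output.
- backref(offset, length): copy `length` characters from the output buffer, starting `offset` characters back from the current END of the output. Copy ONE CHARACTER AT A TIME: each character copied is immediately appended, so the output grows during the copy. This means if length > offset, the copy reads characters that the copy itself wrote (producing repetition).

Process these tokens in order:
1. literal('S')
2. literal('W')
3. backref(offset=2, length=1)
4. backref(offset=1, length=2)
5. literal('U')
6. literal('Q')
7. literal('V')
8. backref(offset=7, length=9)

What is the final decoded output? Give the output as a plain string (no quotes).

Token 1: literal('S'). Output: "S"
Token 2: literal('W'). Output: "SW"
Token 3: backref(off=2, len=1). Copied 'S' from pos 0. Output: "SWS"
Token 4: backref(off=1, len=2) (overlapping!). Copied 'SS' from pos 2. Output: "SWSSS"
Token 5: literal('U'). Output: "SWSSSU"
Token 6: literal('Q'). Output: "SWSSSUQ"
Token 7: literal('V'). Output: "SWSSSUQV"
Token 8: backref(off=7, len=9) (overlapping!). Copied 'WSSSUQVWS' from pos 1. Output: "SWSSSUQVWSSSUQVWS"

Answer: SWSSSUQVWSSSUQVWS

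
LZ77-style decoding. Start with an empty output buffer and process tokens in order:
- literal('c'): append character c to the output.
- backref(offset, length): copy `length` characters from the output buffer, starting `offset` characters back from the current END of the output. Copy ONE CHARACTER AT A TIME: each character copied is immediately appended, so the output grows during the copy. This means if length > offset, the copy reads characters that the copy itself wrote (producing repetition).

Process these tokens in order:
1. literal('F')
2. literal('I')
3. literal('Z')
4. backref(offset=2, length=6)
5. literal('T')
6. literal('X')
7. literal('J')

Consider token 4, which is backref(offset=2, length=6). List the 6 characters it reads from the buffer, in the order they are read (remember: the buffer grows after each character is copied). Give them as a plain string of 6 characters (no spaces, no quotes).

Answer: IZIZIZ

Derivation:
Token 1: literal('F'). Output: "F"
Token 2: literal('I'). Output: "FI"
Token 3: literal('Z'). Output: "FIZ"
Token 4: backref(off=2, len=6). Buffer before: "FIZ" (len 3)
  byte 1: read out[1]='I', append. Buffer now: "FIZI"
  byte 2: read out[2]='Z', append. Buffer now: "FIZIZ"
  byte 3: read out[3]='I', append. Buffer now: "FIZIZI"
  byte 4: read out[4]='Z', append. Buffer now: "FIZIZIZ"
  byte 5: read out[5]='I', append. Buffer now: "FIZIZIZI"
  byte 6: read out[6]='Z', append. Buffer now: "FIZIZIZIZ"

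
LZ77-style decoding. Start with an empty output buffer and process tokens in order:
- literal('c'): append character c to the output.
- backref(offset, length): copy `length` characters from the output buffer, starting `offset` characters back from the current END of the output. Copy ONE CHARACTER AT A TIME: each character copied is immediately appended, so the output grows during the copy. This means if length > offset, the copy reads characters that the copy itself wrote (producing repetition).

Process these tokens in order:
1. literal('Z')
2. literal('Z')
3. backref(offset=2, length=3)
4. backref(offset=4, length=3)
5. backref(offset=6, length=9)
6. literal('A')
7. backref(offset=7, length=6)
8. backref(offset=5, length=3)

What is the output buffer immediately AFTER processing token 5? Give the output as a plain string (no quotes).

Token 1: literal('Z'). Output: "Z"
Token 2: literal('Z'). Output: "ZZ"
Token 3: backref(off=2, len=3) (overlapping!). Copied 'ZZZ' from pos 0. Output: "ZZZZZ"
Token 4: backref(off=4, len=3). Copied 'ZZZ' from pos 1. Output: "ZZZZZZZZ"
Token 5: backref(off=6, len=9) (overlapping!). Copied 'ZZZZZZZZZ' from pos 2. Output: "ZZZZZZZZZZZZZZZZZ"

Answer: ZZZZZZZZZZZZZZZZZ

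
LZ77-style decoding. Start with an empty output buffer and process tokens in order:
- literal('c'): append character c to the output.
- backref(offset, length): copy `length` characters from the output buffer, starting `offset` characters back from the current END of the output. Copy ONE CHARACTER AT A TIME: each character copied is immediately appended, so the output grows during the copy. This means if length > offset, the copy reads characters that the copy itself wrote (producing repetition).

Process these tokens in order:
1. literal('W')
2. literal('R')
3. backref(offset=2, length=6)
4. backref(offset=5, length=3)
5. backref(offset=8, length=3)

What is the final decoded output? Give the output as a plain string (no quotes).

Token 1: literal('W'). Output: "W"
Token 2: literal('R'). Output: "WR"
Token 3: backref(off=2, len=6) (overlapping!). Copied 'WRWRWR' from pos 0. Output: "WRWRWRWR"
Token 4: backref(off=5, len=3). Copied 'RWR' from pos 3. Output: "WRWRWRWRRWR"
Token 5: backref(off=8, len=3). Copied 'RWR' from pos 3. Output: "WRWRWRWRRWRRWR"

Answer: WRWRWRWRRWRRWR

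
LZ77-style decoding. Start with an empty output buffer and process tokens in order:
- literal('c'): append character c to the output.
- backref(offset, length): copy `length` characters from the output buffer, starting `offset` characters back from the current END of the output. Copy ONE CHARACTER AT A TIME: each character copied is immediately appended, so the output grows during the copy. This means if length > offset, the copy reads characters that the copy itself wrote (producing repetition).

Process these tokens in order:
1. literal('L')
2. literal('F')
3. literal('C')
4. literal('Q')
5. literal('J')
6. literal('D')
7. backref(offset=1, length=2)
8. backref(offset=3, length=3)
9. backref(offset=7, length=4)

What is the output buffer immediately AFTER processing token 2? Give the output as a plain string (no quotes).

Answer: LF

Derivation:
Token 1: literal('L'). Output: "L"
Token 2: literal('F'). Output: "LF"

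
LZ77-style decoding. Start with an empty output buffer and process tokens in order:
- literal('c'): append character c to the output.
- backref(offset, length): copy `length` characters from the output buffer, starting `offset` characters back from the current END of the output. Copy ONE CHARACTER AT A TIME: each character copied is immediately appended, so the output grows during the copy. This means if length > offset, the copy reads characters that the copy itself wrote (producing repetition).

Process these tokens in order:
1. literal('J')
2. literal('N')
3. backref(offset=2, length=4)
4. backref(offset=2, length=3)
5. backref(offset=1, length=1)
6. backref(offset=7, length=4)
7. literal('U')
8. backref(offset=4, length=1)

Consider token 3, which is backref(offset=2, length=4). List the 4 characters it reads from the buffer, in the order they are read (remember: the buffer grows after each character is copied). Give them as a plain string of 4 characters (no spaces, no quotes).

Token 1: literal('J'). Output: "J"
Token 2: literal('N'). Output: "JN"
Token 3: backref(off=2, len=4). Buffer before: "JN" (len 2)
  byte 1: read out[0]='J', append. Buffer now: "JNJ"
  byte 2: read out[1]='N', append. Buffer now: "JNJN"
  byte 3: read out[2]='J', append. Buffer now: "JNJNJ"
  byte 4: read out[3]='N', append. Buffer now: "JNJNJN"

Answer: JNJN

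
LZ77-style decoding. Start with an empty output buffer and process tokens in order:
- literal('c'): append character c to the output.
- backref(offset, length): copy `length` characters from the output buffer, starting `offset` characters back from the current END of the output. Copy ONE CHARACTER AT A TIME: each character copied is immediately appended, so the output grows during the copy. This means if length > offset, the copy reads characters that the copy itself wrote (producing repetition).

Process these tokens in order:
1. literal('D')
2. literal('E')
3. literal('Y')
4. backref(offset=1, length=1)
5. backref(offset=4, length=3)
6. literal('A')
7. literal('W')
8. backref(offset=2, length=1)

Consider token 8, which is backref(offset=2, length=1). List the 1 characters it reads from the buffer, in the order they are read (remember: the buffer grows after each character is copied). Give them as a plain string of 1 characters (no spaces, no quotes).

Token 1: literal('D'). Output: "D"
Token 2: literal('E'). Output: "DE"
Token 3: literal('Y'). Output: "DEY"
Token 4: backref(off=1, len=1). Copied 'Y' from pos 2. Output: "DEYY"
Token 5: backref(off=4, len=3). Copied 'DEY' from pos 0. Output: "DEYYDEY"
Token 6: literal('A'). Output: "DEYYDEYA"
Token 7: literal('W'). Output: "DEYYDEYAW"
Token 8: backref(off=2, len=1). Buffer before: "DEYYDEYAW" (len 9)
  byte 1: read out[7]='A', append. Buffer now: "DEYYDEYAWA"

Answer: A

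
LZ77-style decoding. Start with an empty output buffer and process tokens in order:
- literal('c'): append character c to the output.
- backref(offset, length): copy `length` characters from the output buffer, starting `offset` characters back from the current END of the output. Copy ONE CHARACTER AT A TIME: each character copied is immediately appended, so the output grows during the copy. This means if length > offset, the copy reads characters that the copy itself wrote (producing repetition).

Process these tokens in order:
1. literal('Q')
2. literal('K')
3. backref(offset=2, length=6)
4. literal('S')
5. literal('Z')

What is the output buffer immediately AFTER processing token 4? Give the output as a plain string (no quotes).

Answer: QKQKQKQKS

Derivation:
Token 1: literal('Q'). Output: "Q"
Token 2: literal('K'). Output: "QK"
Token 3: backref(off=2, len=6) (overlapping!). Copied 'QKQKQK' from pos 0. Output: "QKQKQKQK"
Token 4: literal('S'). Output: "QKQKQKQKS"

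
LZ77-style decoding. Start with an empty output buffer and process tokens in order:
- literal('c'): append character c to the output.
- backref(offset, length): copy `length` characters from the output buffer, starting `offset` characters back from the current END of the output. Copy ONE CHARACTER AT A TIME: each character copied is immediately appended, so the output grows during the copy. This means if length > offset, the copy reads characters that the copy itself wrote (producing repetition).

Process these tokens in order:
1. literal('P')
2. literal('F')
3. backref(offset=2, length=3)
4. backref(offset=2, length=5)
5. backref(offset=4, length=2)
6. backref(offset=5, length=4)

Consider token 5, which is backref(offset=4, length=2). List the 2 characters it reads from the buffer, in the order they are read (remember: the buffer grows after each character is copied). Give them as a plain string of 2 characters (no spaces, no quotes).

Token 1: literal('P'). Output: "P"
Token 2: literal('F'). Output: "PF"
Token 3: backref(off=2, len=3) (overlapping!). Copied 'PFP' from pos 0. Output: "PFPFP"
Token 4: backref(off=2, len=5) (overlapping!). Copied 'FPFPF' from pos 3. Output: "PFPFPFPFPF"
Token 5: backref(off=4, len=2). Buffer before: "PFPFPFPFPF" (len 10)
  byte 1: read out[6]='P', append. Buffer now: "PFPFPFPFPFP"
  byte 2: read out[7]='F', append. Buffer now: "PFPFPFPFPFPF"

Answer: PF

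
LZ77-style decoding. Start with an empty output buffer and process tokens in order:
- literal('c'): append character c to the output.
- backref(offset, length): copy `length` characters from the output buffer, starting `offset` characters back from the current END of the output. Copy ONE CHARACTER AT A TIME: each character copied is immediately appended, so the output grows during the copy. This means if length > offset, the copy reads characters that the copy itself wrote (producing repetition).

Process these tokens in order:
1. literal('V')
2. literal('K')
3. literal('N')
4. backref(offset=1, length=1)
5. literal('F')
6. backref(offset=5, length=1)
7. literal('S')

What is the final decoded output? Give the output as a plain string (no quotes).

Token 1: literal('V'). Output: "V"
Token 2: literal('K'). Output: "VK"
Token 3: literal('N'). Output: "VKN"
Token 4: backref(off=1, len=1). Copied 'N' from pos 2. Output: "VKNN"
Token 5: literal('F'). Output: "VKNNF"
Token 6: backref(off=5, len=1). Copied 'V' from pos 0. Output: "VKNNFV"
Token 7: literal('S'). Output: "VKNNFVS"

Answer: VKNNFVS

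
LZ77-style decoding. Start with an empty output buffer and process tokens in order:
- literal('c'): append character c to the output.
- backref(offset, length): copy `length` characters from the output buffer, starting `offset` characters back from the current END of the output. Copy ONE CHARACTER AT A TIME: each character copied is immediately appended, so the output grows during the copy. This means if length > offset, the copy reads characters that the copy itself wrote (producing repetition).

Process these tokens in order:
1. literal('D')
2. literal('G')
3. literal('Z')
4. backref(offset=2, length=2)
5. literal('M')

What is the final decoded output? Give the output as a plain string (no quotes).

Token 1: literal('D'). Output: "D"
Token 2: literal('G'). Output: "DG"
Token 3: literal('Z'). Output: "DGZ"
Token 4: backref(off=2, len=2). Copied 'GZ' from pos 1. Output: "DGZGZ"
Token 5: literal('M'). Output: "DGZGZM"

Answer: DGZGZM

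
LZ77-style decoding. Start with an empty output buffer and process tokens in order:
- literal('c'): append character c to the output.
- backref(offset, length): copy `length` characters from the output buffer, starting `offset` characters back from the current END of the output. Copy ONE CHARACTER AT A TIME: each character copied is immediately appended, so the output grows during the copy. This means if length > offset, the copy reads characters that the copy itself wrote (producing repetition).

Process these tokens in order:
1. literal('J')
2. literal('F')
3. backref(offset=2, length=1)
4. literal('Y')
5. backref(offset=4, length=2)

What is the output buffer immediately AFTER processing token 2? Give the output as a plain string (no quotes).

Answer: JF

Derivation:
Token 1: literal('J'). Output: "J"
Token 2: literal('F'). Output: "JF"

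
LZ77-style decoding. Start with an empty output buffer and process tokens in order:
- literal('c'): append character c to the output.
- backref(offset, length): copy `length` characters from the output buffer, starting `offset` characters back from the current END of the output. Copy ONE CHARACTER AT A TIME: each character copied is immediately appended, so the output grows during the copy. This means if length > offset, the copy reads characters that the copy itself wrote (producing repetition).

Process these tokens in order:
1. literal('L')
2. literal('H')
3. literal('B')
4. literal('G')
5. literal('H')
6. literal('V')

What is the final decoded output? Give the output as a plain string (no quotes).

Answer: LHBGHV

Derivation:
Token 1: literal('L'). Output: "L"
Token 2: literal('H'). Output: "LH"
Token 3: literal('B'). Output: "LHB"
Token 4: literal('G'). Output: "LHBG"
Token 5: literal('H'). Output: "LHBGH"
Token 6: literal('V'). Output: "LHBGHV"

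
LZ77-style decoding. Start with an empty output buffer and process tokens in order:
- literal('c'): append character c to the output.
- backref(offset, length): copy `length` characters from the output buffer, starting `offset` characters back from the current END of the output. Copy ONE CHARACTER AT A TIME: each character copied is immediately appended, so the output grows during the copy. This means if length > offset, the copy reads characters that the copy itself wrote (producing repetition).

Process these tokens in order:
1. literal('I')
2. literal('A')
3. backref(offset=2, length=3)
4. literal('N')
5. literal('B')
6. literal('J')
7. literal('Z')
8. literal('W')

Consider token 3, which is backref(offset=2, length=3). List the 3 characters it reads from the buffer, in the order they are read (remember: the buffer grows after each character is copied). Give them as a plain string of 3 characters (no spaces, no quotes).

Token 1: literal('I'). Output: "I"
Token 2: literal('A'). Output: "IA"
Token 3: backref(off=2, len=3). Buffer before: "IA" (len 2)
  byte 1: read out[0]='I', append. Buffer now: "IAI"
  byte 2: read out[1]='A', append. Buffer now: "IAIA"
  byte 3: read out[2]='I', append. Buffer now: "IAIAI"

Answer: IAI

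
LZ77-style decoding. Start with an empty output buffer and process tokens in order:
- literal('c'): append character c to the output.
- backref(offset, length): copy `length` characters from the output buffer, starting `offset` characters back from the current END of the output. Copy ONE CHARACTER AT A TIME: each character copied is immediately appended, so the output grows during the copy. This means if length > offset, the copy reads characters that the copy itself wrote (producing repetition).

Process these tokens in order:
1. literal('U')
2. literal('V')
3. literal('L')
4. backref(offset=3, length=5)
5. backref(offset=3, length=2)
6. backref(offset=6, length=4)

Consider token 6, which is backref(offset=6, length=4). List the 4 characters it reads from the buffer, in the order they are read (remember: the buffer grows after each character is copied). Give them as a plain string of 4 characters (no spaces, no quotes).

Token 1: literal('U'). Output: "U"
Token 2: literal('V'). Output: "UV"
Token 3: literal('L'). Output: "UVL"
Token 4: backref(off=3, len=5) (overlapping!). Copied 'UVLUV' from pos 0. Output: "UVLUVLUV"
Token 5: backref(off=3, len=2). Copied 'LU' from pos 5. Output: "UVLUVLUVLU"
Token 6: backref(off=6, len=4). Buffer before: "UVLUVLUVLU" (len 10)
  byte 1: read out[4]='V', append. Buffer now: "UVLUVLUVLUV"
  byte 2: read out[5]='L', append. Buffer now: "UVLUVLUVLUVL"
  byte 3: read out[6]='U', append. Buffer now: "UVLUVLUVLUVLU"
  byte 4: read out[7]='V', append. Buffer now: "UVLUVLUVLUVLUV"

Answer: VLUV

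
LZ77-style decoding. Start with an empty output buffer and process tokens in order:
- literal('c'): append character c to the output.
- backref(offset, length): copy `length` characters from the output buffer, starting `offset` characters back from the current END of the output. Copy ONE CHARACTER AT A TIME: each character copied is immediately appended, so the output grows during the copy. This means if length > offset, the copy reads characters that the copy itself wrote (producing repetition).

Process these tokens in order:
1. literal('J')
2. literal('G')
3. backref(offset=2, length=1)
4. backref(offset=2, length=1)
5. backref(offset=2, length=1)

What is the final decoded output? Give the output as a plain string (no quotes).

Answer: JGJGJ

Derivation:
Token 1: literal('J'). Output: "J"
Token 2: literal('G'). Output: "JG"
Token 3: backref(off=2, len=1). Copied 'J' from pos 0. Output: "JGJ"
Token 4: backref(off=2, len=1). Copied 'G' from pos 1. Output: "JGJG"
Token 5: backref(off=2, len=1). Copied 'J' from pos 2. Output: "JGJGJ"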